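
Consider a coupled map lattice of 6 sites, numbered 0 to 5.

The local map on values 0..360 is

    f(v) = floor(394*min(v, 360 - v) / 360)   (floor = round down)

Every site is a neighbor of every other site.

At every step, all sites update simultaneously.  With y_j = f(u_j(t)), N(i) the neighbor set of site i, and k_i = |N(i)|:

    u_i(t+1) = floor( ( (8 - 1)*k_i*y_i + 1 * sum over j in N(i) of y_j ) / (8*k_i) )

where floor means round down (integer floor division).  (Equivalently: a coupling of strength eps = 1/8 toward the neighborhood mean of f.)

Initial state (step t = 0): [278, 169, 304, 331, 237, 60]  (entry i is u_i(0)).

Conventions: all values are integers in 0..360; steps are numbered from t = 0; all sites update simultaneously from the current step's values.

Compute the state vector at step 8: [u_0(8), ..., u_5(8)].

Simulating step by step:
t=0: [278, 169, 304, 331, 237, 60]
t=1: [89, 170, 65, 40, 128, 69]
t=2: [97, 173, 75, 51, 134, 79]
t=3: [106, 177, 86, 63, 140, 89]
t=4: [116, 182, 97, 75, 148, 100]
t=5: [126, 184, 109, 89, 156, 112]
t=6: [137, 184, 122, 103, 165, 124]
t=7: [149, 185, 135, 117, 175, 137]
t=8: [162, 186, 149, 133, 186, 150]

Answer: [162, 186, 149, 133, 186, 150]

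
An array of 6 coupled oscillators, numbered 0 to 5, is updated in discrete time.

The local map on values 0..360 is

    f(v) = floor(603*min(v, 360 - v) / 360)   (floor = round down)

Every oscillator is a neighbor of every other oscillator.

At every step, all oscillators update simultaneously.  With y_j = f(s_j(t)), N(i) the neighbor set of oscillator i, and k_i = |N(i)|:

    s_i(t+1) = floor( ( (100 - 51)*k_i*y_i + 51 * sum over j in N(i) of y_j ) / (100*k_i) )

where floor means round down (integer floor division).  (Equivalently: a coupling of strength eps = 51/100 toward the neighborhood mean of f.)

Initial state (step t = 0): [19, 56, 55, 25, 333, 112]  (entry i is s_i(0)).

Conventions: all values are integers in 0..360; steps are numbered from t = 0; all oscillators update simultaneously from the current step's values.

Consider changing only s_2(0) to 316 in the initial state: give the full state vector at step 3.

Answer: [207, 218, 215, 210, 210, 233]
Key observation: This trace re-runs the system from the modified initial state.

Derivation:
t=0: [19, 56, 316, 25, 333, 112]
t=1: [59, 84, 76, 63, 65, 120]
t=2: [117, 133, 128, 120, 121, 157]
t=3: [207, 218, 215, 210, 210, 233]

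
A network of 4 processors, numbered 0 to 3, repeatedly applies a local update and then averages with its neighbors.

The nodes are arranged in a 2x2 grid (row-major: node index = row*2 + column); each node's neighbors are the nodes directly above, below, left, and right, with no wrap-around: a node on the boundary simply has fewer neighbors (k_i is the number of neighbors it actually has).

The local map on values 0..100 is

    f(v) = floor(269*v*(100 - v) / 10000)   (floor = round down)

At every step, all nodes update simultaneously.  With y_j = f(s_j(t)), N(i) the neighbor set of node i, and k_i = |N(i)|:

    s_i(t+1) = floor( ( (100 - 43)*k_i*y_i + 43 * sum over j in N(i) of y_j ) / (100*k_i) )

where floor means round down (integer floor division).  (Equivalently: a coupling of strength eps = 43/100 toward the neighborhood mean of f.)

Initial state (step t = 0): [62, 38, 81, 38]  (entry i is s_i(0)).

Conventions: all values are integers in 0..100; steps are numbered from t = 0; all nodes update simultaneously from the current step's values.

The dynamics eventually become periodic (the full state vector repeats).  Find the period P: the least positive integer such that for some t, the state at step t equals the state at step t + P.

Simulating step by step:
t=0: [62, 38, 81, 38]
t=1: [58, 63, 50, 58]
t=2: [64, 63, 66, 64]
t=3: [61, 61, 60, 61]
t=4: [63, 63, 63, 63]
t=5: [62, 62, 62, 62]
t=6: [63, 63, 63, 63]

Answer: 2
Key observation: The state at step 4, [63, 63, 63, 63], reappears at step 6 — and no state repeats earlier — so the cycle the system enters has period 2.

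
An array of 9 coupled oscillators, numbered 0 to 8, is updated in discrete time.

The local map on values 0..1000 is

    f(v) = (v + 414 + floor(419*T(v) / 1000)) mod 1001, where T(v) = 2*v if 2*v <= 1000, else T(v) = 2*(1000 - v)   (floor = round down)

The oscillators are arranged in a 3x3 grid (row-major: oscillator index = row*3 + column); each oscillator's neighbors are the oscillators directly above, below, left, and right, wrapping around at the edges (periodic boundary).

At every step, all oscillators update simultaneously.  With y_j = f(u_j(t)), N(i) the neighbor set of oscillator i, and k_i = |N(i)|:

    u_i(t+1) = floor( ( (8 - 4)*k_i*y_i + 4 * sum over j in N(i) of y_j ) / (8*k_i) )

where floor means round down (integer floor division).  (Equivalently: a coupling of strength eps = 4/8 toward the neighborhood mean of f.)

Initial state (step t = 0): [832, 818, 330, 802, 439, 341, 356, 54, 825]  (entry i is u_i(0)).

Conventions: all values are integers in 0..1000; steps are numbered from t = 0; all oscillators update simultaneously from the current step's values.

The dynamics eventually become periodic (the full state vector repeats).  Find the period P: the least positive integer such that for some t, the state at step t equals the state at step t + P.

Answer: 3
Key observation: The state at step 32, [581, 416, 581, 581, 416, 581, 581, 416, 581], reappears at step 35 — and no state repeats earlier — so the cycle the system enters has period 3.

Derivation:
t=0: [832, 818, 330, 802, 439, 341, 356, 54, 825]
t=1: [298, 333, 158, 278, 273, 144, 241, 388, 271]
t=2: [794, 350, 674, 888, 676, 770, 793, 401, 751]
t=3: [338, 184, 327, 383, 301, 373, 351, 220, 344]
t=4: [134, 605, 123, 202, 706, 191, 155, 636, 146]
t=5: [639, 426, 627, 703, 464, 691, 659, 438, 648]
t=6: [335, 246, 334, 349, 274, 348, 339, 255, 338]
t=7: [136, 664, 135, 156, 690, 154, 142, 672, 141]
t=8: [630, 434, 629, 649, 445, 648, 636, 437, 635]
t=9: [335, 248, 334, 339, 257, 338, 336, 251, 336]
t=10: [134, 661, 133, 140, 669, 139, 136, 664, 135]
t=11: [623, 433, 622, 629, 436, 628, 625, 434, 624]
t=12: [333, 244, 333, 334, 247, 334, 334, 245, 334]
t=13: [129, 653, 129, 131, 655, 131, 130, 654, 130]
t=14: [614, 429, 614, 616, 431, 616, 615, 430, 615]
t=15: [331, 239, 331, 331, 240, 331, 331, 239, 331]
t=16: [125, 645, 125, 125, 646, 125, 125, 645, 125]
t=17: [607, 427, 607, 607, 427, 607, 607, 427, 607]
t=18: [330, 235, 330, 330, 235, 330, 330, 235, 330]
t=19: [122, 638, 122, 122, 638, 122, 122, 638, 122]
t=20: [602, 425, 602, 602, 425, 602, 602, 425, 602]
t=21: [328, 232, 328, 328, 232, 328, 328, 232, 328]
t=22: [118, 633, 118, 118, 633, 118, 118, 633, 118]
t=23: [595, 422, 595, 595, 422, 595, 595, 422, 595]
t=24: [327, 227, 327, 327, 227, 327, 327, 227, 327]
t=25: [116, 626, 116, 116, 626, 116, 116, 626, 116]
t=26: [592, 420, 592, 592, 420, 592, 592, 420, 592]
t=27: [325, 224, 325, 325, 224, 325, 325, 224, 325]
t=28: [111, 621, 111, 111, 621, 111, 111, 621, 111]
t=29: [584, 417, 584, 584, 417, 584, 584, 417, 584]
t=30: [324, 220, 324, 324, 220, 324, 324, 220, 324]
t=31: [109, 615, 109, 109, 615, 109, 109, 615, 109]
t=32: [581, 416, 581, 581, 416, 581, 581, 416, 581]
t=33: [324, 219, 324, 324, 219, 324, 324, 219, 324]
t=34: [109, 614, 109, 109, 614, 109, 109, 614, 109]
t=35: [581, 416, 581, 581, 416, 581, 581, 416, 581]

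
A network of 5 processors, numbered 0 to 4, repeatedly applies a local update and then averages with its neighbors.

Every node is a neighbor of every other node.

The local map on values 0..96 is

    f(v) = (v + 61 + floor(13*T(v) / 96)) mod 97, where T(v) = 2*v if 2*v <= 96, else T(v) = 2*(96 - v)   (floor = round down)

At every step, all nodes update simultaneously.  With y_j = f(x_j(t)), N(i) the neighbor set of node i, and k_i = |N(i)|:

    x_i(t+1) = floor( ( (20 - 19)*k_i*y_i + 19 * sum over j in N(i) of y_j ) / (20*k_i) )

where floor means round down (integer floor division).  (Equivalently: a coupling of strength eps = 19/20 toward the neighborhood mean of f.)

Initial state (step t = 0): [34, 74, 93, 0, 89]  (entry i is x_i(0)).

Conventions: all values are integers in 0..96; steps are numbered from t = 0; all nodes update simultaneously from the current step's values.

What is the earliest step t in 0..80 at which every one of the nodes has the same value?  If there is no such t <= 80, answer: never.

Simulating step by step:
t=0: [34, 74, 93, 0, 89]  (not all equal)
t=1: [51, 44, 42, 41, 42]  (not all equal)
t=2: [17, 19, 19, 19, 19]  (not all equal)
t=3: [84, 84, 84, 84, 84]  (all equal)

Answer: 3
Key observation: Synchronization is absorbing here: once all nodes are equal they stay equal, and step 3 is the first all-equal step.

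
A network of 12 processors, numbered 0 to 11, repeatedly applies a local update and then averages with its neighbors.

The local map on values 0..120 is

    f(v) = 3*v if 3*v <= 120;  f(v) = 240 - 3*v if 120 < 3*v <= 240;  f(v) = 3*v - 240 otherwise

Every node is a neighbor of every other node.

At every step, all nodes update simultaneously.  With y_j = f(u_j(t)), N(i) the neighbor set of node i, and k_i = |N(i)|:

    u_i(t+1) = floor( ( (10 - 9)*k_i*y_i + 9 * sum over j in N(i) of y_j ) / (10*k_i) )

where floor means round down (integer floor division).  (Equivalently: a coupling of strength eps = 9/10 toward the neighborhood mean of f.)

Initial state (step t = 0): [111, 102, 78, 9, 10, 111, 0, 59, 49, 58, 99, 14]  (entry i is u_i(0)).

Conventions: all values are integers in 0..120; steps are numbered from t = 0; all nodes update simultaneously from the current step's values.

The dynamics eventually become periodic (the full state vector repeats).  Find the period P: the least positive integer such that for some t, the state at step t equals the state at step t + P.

Simulating step by step:
t=0: [111, 102, 78, 9, 10, 111, 0, 59, 49, 58, 99, 14]
t=1: [53, 53, 52, 52, 52, 53, 52, 53, 53, 53, 53, 52]
t=2: [82, 82, 82, 82, 82, 82, 82, 82, 82, 82, 82, 82]
t=3: [6, 6, 6, 6, 6, 6, 6, 6, 6, 6, 6, 6]
t=4: [18, 18, 18, 18, 18, 18, 18, 18, 18, 18, 18, 18]
t=5: [54, 54, 54, 54, 54, 54, 54, 54, 54, 54, 54, 54]
t=6: [78, 78, 78, 78, 78, 78, 78, 78, 78, 78, 78, 78]
t=7: [6, 6, 6, 6, 6, 6, 6, 6, 6, 6, 6, 6]

Answer: 4
Key observation: The state at step 3, [6, 6, 6, 6, 6, 6, 6, 6, 6, 6, 6, 6], reappears at step 7 — and no state repeats earlier — so the cycle the system enters has period 4.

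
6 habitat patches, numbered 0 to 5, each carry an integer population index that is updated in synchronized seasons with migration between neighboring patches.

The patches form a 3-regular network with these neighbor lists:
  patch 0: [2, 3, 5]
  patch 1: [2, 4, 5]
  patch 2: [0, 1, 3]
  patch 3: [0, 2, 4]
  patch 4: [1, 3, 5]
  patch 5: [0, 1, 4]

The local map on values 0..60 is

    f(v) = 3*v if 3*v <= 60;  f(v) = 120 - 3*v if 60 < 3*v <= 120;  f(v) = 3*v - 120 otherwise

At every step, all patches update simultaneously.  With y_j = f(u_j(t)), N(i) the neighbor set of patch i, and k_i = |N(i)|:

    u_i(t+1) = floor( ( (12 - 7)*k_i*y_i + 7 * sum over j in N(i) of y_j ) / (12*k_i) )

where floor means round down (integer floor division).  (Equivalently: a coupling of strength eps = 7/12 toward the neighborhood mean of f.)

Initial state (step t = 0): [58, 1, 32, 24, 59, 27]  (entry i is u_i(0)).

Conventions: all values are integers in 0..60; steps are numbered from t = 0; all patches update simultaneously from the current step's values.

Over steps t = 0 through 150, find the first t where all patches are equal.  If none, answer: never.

Answer: 24
Key observation: Synchronization is absorbing here: once all patches are equal they stay equal, and step 24 is the first all-equal step.

Derivation:
t=0: [58, 1, 32, 24, 59, 27]  (not all equal)
t=1: [44, 24, 30, 46, 41, 38]  (not all equal)
t=2: [15, 27, 27, 16, 15, 14]  (not all equal)
t=3: [43, 40, 41, 45, 43, 42]  (not all equal)
t=4: [8, 3, 5, 10, 7, 6]  (not all equal)
t=5: [22, 14, 18, 24, 19, 18]  (not all equal)
t=6: [52, 49, 50, 52, 51, 52]  (not all equal)
t=7: [34, 30, 31, 34, 33, 33]  (not all equal)
t=8: [20, 25, 24, 20, 22, 22]  (not all equal)
t=9: [56, 49, 52, 56, 53, 53]  (not all equal)
t=10: [43, 33, 38, 43, 38, 38]  (not all equal)
t=11: [7, 12, 10, 7, 9, 9]  (not all equal)
t=12: [23, 31, 27, 23, 27, 27]  (not all equal)
t=13: [46, 34, 41, 46, 39, 39]  (not all equal)
t=14: [12, 9, 11, 12, 8, 8]  (not all equal)
t=15: [33, 27, 33, 33, 26, 26]  (not all equal)
t=16: [25, 36, 24, 25, 37, 37]  (not all equal)
t=17: [38, 17, 39, 38, 16, 16]  (not all equal)
t=18: [13, 40, 13, 13, 40, 40]  (not all equal)
t=19: [31, 7, 31, 31, 7, 7]  (not all equal)
t=20: [25, 22, 25, 25, 22, 22]  (not all equal)
t=21: [46, 52, 46, 46, 52, 52]  (not all equal)
t=22: [21, 32, 21, 21, 32, 32]  (not all equal)
t=23: [50, 30, 50, 50, 30, 30]  (not all equal)
t=24: [30, 30, 30, 30, 30, 30]  (all equal)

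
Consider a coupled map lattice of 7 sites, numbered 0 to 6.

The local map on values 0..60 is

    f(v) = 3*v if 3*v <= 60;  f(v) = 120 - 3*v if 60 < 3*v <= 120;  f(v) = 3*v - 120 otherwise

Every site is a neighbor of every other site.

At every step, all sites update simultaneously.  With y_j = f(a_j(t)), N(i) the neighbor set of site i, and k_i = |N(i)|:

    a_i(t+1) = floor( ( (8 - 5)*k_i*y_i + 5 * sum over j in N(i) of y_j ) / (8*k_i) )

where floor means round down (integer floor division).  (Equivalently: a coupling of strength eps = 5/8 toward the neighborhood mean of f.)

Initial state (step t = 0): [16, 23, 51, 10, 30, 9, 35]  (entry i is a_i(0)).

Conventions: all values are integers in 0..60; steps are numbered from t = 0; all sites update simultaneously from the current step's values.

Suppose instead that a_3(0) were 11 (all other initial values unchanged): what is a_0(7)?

Simulating step by step:
t=0: [16, 23, 51, 11, 30, 9, 35]
t=1: [37, 38, 33, 33, 32, 32, 28]
t=2: [17, 16, 20, 20, 21, 21, 24]
t=3: [53, 52, 55, 55, 55, 55, 52]
t=4: [40, 40, 42, 42, 42, 42, 40]
t=5: [2, 2, 4, 4, 4, 4, 2]
t=6: [8, 8, 10, 10, 10, 10, 8]
t=7: [26, 26, 28, 28, 28, 28, 26]

Answer: a_0(7) = 26
Key observation: This trace re-runs the system from the modified initial state.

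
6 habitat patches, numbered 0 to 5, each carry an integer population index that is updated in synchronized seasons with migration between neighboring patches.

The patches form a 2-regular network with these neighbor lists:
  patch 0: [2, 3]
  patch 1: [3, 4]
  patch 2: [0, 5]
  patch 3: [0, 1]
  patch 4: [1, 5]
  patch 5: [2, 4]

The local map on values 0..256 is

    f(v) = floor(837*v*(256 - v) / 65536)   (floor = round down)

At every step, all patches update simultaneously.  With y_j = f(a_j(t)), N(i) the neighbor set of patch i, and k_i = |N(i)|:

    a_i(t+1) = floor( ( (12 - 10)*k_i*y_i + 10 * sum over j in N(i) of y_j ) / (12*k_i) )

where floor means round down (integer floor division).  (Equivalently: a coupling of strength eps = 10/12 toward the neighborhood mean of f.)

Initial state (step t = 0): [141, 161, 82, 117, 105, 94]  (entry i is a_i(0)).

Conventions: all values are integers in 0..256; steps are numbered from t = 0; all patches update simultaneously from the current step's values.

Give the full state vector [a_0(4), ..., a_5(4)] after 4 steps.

Simulating step by step:
t=0: [141, 161, 82, 117, 105, 94]
t=1: [196, 202, 197, 202, 195, 192]
t=2: [144, 144, 152, 143, 148, 150]
t=3: [203, 205, 203, 205, 204, 202]
t=4: [135, 133, 137, 134, 135, 136]

Answer: [135, 133, 137, 134, 135, 136]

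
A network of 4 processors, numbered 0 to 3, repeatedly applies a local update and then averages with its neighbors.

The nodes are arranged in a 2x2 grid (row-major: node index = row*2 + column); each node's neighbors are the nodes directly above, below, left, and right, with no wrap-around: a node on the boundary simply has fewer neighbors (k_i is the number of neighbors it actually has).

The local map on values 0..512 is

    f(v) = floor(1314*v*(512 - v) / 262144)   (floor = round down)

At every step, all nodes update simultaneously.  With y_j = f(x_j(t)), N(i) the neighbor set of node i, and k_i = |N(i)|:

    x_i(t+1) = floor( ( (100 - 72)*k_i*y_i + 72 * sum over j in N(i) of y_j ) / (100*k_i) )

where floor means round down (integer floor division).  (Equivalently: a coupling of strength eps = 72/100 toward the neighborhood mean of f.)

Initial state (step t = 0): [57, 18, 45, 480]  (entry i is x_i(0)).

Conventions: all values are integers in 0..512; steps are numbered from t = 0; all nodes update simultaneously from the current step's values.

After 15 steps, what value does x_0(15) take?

Answer: x_0(15) = 312

Derivation:
t=0: [57, 18, 45, 480]
t=1: [89, 86, 103, 74]
t=2: [194, 177, 185, 187]
t=3: [302, 303, 305, 301]
t=4: [316, 317, 317, 316]
t=5: [309, 309, 309, 309]
t=6: [314, 314, 314, 314]
t=7: [311, 311, 311, 311]
t=8: [313, 313, 313, 313]
t=9: [312, 312, 312, 312]
t=10: [312, 312, 312, 312]
t=11: [312, 312, 312, 312]
t=12: [312, 312, 312, 312]
t=13: [312, 312, 312, 312]
t=14: [312, 312, 312, 312]
t=15: [312, 312, 312, 312]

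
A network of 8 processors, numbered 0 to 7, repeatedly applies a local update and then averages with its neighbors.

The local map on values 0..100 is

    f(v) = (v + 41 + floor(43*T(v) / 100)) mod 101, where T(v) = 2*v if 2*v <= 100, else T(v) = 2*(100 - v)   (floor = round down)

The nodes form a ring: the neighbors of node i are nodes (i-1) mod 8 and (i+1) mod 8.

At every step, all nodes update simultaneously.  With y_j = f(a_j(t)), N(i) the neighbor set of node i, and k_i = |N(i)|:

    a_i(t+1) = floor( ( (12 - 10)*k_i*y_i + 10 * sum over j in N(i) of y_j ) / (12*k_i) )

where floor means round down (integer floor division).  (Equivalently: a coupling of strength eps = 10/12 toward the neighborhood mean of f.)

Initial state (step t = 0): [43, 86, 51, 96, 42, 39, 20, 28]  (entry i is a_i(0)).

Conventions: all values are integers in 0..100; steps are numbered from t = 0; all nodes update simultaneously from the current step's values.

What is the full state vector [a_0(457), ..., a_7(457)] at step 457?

Answer: [52, 52, 52, 52, 52, 52, 52, 52]
Key observation: The state at step 26, [33, 33, 33, 33, 33, 33, 33, 33], reappears at step 34: the system is in a cycle of period 8 from step 26 on.  Therefore the state at step 457 equals the state at step 26 + ((457 - 26) mod 8) = 33, which is [52, 52, 52, 52, 52, 52, 52, 52].

Derivation:
t=0: [43, 86, 51, 96, 42, 39, 20, 28]
t=1: [57, 28, 37, 27, 24, 42, 56, 55]
t=2: [58, 32, 78, 53, 59, 52, 26, 33]
t=3: [47, 45, 61, 34, 33, 56, 29, 51]
t=4: [27, 29, 16, 15, 15, 45, 43, 55]
t=5: [68, 82, 79, 68, 49, 40, 26, 51]
t=6: [35, 36, 36, 34, 25, 52, 34, 57]
t=7: [17, 5, 4, 39, 29, 43, 28, 8]
t=8: [55, 58, 33, 61, 28, 81, 46, 77]
t=9: [34, 19, 28, 44, 45, 55, 34, 30]
t=10: [72, 52, 55, 51, 26, 16, 54, 18]
t=11: [50, 34, 33, 56, 57, 62, 65, 41]
t=12: [13, 14, 15, 19, 33, 34, 26, 31]
t=13: [79, 66, 70, 41, 33, 38, 56, 80]
t=14: [36, 35, 27, 17, 11, 15, 25, 35]
t=15: [5, 41, 47, 75, 68, 73, 44, 39]
t=16: [20, 34, 26, 31, 35, 29, 23, 31]
t=17: [55, 70, 56, 55, 80, 52, 93, 83]
t=18: [35, 33, 33, 34, 33, 37, 35, 36]
t=19: [3, 2, 1, 1, 4, 3, 6, 5]
t=20: [46, 44, 42, 44, 44, 49, 48, 49]
t=21: [25, 21, 20, 19, 25, 26, 30, 27]
t=22: [85, 82, 78, 81, 83, 91, 91, 91]
t=23: [37, 36, 36, 36, 37, 37, 38, 37]
t=24: [7, 6, 6, 6, 7, 8, 8, 8]
t=25: [53, 52, 52, 52, 53, 54, 55, 54]
t=26: [33, 33, 33, 33, 33, 33, 33, 33]
t=27: [1, 1, 1, 1, 1, 1, 1, 1]
t=28: [42, 42, 42, 42, 42, 42, 42, 42]
t=29: [18, 18, 18, 18, 18, 18, 18, 18]
t=30: [74, 74, 74, 74, 74, 74, 74, 74]
t=31: [36, 36, 36, 36, 36, 36, 36, 36]
t=32: [6, 6, 6, 6, 6, 6, 6, 6]
t=33: [52, 52, 52, 52, 52, 52, 52, 52]
t=34: [33, 33, 33, 33, 33, 33, 33, 33]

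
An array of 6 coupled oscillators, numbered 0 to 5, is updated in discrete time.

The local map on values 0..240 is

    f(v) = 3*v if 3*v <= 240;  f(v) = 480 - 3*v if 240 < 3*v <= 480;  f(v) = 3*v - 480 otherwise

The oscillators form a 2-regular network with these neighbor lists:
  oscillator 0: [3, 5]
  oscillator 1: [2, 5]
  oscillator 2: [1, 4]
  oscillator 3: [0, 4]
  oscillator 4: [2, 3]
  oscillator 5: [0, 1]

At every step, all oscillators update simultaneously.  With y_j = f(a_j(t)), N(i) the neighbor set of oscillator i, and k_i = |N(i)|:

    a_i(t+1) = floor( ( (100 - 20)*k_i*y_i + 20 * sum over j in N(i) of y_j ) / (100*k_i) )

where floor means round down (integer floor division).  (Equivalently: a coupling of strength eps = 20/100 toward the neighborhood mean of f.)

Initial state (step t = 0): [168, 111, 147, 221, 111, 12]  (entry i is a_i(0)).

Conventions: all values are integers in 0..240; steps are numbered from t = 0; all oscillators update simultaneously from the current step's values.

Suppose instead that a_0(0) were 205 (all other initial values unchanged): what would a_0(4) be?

Answer: a_0(4) = 39
Key observation: This trace re-runs the system from the modified initial state.

Derivation:
t=0: [205, 111, 147, 221, 111, 12]
t=1: [129, 125, 60, 174, 139, 57]
t=2: [95, 119, 160, 49, 72, 156]
t=3: [171, 99, 33, 158, 187, 41]
t=4: [39, 168, 105, 16, 75, 120]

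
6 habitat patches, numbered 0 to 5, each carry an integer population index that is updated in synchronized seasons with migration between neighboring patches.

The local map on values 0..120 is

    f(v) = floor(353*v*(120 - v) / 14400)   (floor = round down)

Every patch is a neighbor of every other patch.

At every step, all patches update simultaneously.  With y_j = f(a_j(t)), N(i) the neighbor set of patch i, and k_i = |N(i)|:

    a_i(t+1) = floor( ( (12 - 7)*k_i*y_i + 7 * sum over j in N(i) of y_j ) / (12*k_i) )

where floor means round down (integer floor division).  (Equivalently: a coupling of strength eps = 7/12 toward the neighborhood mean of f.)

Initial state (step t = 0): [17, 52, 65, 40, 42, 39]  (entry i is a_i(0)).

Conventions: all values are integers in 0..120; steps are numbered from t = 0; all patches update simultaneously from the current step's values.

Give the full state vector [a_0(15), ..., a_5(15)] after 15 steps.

Answer: [77, 77, 77, 77, 77, 77]

Derivation:
t=0: [17, 52, 65, 40, 42, 39]
t=1: [65, 78, 78, 75, 76, 75]
t=2: [83, 81, 81, 82, 81, 82]
t=3: [75, 76, 76, 76, 76, 76]
t=4: [81, 81, 81, 81, 81, 81]
t=5: [77, 77, 77, 77, 77, 77]
t=6: [81, 81, 81, 81, 81, 81]
t=7: [77, 77, 77, 77, 77, 77]
t=8: [81, 81, 81, 81, 81, 81]
t=9: [77, 77, 77, 77, 77, 77]
t=10: [81, 81, 81, 81, 81, 81]
t=11: [77, 77, 77, 77, 77, 77]
t=12: [81, 81, 81, 81, 81, 81]
t=13: [77, 77, 77, 77, 77, 77]
t=14: [81, 81, 81, 81, 81, 81]
t=15: [77, 77, 77, 77, 77, 77]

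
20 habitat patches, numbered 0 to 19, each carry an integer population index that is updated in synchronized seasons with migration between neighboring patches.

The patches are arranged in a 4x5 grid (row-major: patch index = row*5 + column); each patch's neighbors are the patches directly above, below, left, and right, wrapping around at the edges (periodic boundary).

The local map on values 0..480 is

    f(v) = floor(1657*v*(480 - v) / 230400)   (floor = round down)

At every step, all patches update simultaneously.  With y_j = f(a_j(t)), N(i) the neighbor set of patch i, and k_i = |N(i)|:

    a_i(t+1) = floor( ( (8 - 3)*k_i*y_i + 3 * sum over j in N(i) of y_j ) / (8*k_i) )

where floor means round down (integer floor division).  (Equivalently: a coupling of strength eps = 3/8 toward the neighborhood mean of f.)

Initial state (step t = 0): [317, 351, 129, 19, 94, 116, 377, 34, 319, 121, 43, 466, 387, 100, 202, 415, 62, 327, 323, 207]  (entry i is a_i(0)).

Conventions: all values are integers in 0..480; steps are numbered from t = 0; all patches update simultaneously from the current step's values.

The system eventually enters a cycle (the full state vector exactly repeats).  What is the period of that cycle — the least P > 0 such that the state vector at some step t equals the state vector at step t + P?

Simulating step by step:
t=0: [317, 351, 129, 19, 94, 116, 377, 34, 319, 121, 43, 466, 387, 100, 202, 415, 62, 327, 323, 207]
t=1: [333, 311, 283, 162, 270, 292, 247, 183, 301, 320, 172, 109, 235, 301, 357, 223, 202, 330, 330, 368]
t=2: [369, 382, 389, 376, 384, 388, 394, 395, 383, 370, 369, 332, 392, 379, 331, 391, 386, 369, 353, 324]
t=3: [281, 266, 260, 279, 280, 265, 256, 245, 268, 289, 297, 318, 264, 283, 336, 269, 271, 285, 314, 338]
t=4: [403, 408, 409, 401, 396, 405, 407, 412, 406, 394, 387, 383, 404, 394, 360, 399, 403, 399, 378, 359]
t=5: [223, 213, 211, 230, 243, 224, 217, 205, 220, 244, 257, 252, 225, 247, 292, 240, 227, 232, 268, 294]
t=6: [412, 409, 408, 411, 411, 412, 409, 406, 411, 411, 410, 412, 411, 410, 399, 411, 412, 411, 408, 398]
t=7: [202, 206, 209, 204, 205, 202, 207, 212, 204, 205, 207, 202, 204, 208, 224, 205, 202, 204, 211, 225]
t=8: [403, 404, 406, 404, 405, 403, 405, 406, 404, 405, 405, 403, 404, 406, 410, 405, 403, 404, 407, 410]
t=9: [221, 220, 217, 218, 217, 221, 218, 216, 219, 217, 217, 221, 219, 215, 209, 217, 221, 219, 213, 208]
t=10: [410, 410, 410, 410, 409, 410, 410, 410, 410, 409, 409, 410, 410, 409, 407, 409, 410, 410, 409, 407]
t=11: [206, 206, 206, 206, 208, 206, 206, 206, 206, 208, 208, 206, 206, 208, 211, 208, 206, 206, 208, 211]
t=12: [405, 405, 405, 405, 406, 405, 405, 405, 405, 406, 406, 405, 405, 406, 407, 406, 405, 405, 406, 407]
t=13: [217, 218, 218, 217, 216, 217, 218, 218, 217, 216, 216, 217, 217, 216, 213, 216, 217, 217, 216, 213]
t=14: [410, 410, 410, 410, 409, 410, 410, 410, 410, 409, 409, 410, 410, 409, 409, 409, 410, 410, 409, 409]
t=15: [206, 206, 206, 206, 207, 206, 206, 206, 206, 207, 207, 206, 206, 207, 208, 207, 206, 206, 207, 208]
t=16: [405, 405, 405, 405, 405, 405, 405, 405, 405, 405, 405, 405, 405, 405, 406, 405, 405, 405, 405, 406]
t=17: [218, 218, 218, 218, 217, 218, 218, 218, 218, 217, 217, 218, 218, 217, 216, 217, 218, 218, 217, 216]
t=18: [410, 410, 410, 410, 410, 410, 410, 410, 410, 410, 410, 410, 410, 410, 410, 410, 410, 410, 410, 410]
t=19: [206, 206, 206, 206, 206, 206, 206, 206, 206, 206, 206, 206, 206, 206, 206, 206, 206, 206, 206, 206]
t=20: [405, 405, 405, 405, 405, 405, 405, 405, 405, 405, 405, 405, 405, 405, 405, 405, 405, 405, 405, 405]
t=21: [218, 218, 218, 218, 218, 218, 218, 218, 218, 218, 218, 218, 218, 218, 218, 218, 218, 218, 218, 218]
t=22: [410, 410, 410, 410, 410, 410, 410, 410, 410, 410, 410, 410, 410, 410, 410, 410, 410, 410, 410, 410]

Answer: 4
Key observation: The state at step 18, [410, 410, 410, 410, 410, 410, 410, 410, 410, 410, 410, 410, 410, 410, 410, 410, 410, 410, 410, 410], reappears at step 22 — and no state repeats earlier — so the cycle the system enters has period 4.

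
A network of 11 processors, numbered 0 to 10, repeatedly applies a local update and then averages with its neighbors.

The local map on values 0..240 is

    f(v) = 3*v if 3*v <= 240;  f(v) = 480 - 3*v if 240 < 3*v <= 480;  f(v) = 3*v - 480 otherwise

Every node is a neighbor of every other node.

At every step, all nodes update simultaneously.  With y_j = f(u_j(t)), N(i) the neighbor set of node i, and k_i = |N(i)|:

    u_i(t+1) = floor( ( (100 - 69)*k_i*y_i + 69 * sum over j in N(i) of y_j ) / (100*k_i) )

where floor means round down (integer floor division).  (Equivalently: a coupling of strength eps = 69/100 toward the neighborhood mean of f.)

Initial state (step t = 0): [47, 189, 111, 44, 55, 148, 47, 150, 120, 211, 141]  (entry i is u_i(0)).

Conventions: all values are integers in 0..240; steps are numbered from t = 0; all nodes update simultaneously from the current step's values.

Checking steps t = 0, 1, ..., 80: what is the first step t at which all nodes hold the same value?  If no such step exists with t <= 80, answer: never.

Simulating step by step:
t=0: [47, 189, 111, 44, 55, 148, 47, 150, 120, 211, 141]  (not all equal)
t=1: [117, 104, 118, 115, 123, 92, 117, 90, 112, 120, 97]  (not all equal)
t=2: [145, 155, 145, 147, 141, 164, 145, 165, 149, 143, 160]  (not all equal)
t=3: [35, 28, 35, 34, 38, 27, 35, 28, 32, 36, 24]  (not all equal)
t=4: [98, 93, 98, 97, 100, 92, 98, 93, 96, 98, 90]  (not all equal)
t=5: [191, 194, 191, 191, 189, 195, 191, 194, 192, 191, 196]  (not all equal)
t=6: [95, 98, 95, 95, 94, 98, 95, 98, 96, 95, 99]  (not all equal)
t=7: [192, 190, 192, 192, 193, 190, 192, 190, 191, 192, 189]  (not all equal)
t=8: [94, 92, 94, 94, 94, 92, 94, 92, 93, 94, 91]  (not all equal)
t=9: [200, 201, 200, 200, 200, 201, 200, 201, 200, 200, 202]  (not all equal)
t=10: [121, 121, 121, 121, 121, 121, 121, 121, 121, 121, 122]  (not all equal)
t=11: [116, 116, 116, 116, 116, 116, 116, 116, 116, 116, 116]  (all equal)

Answer: 11
Key observation: Synchronization is absorbing here: once all nodes are equal they stay equal, and step 11 is the first all-equal step.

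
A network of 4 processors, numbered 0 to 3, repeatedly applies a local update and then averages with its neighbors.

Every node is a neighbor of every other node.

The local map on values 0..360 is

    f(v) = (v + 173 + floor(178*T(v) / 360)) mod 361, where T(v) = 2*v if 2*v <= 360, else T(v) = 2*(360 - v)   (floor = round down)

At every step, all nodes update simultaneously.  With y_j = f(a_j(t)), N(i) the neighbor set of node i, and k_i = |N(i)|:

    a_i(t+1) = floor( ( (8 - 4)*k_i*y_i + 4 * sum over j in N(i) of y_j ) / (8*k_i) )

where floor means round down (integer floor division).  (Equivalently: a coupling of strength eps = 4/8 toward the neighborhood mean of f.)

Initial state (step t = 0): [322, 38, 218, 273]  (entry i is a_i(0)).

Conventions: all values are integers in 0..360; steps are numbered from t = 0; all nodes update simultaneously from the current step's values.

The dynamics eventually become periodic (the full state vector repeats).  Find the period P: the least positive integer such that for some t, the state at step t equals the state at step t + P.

Simulating step by step:
t=0: [322, 38, 218, 273]
t=1: [183, 209, 183, 183]
t=2: [170, 170, 170, 170]
t=3: [150, 150, 150, 150]
t=4: [110, 110, 110, 110]
t=5: [30, 30, 30, 30]
t=6: [232, 232, 232, 232]
t=7: [170, 170, 170, 170]

Answer: 5
Key observation: The state at step 2, [170, 170, 170, 170], reappears at step 7 — and no state repeats earlier — so the cycle the system enters has period 5.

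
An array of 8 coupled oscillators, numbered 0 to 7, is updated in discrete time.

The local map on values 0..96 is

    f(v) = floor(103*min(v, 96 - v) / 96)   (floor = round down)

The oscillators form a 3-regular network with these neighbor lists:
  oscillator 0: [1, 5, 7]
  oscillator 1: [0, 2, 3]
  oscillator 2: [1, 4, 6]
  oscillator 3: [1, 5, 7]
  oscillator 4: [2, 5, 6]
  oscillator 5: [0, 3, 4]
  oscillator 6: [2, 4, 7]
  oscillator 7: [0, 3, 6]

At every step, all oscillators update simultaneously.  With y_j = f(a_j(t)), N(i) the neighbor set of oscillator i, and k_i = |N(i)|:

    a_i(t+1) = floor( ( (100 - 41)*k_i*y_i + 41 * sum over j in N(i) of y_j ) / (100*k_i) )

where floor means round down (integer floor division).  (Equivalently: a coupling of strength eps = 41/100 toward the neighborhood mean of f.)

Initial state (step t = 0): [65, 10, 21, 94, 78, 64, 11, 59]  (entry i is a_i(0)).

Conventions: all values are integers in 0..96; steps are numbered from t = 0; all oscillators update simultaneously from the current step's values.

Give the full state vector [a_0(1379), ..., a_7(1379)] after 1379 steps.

Answer: [48, 48, 48, 48, 48, 48, 48, 48]
Key observation: The state at step 21, [48, 48, 48, 48, 48, 48, 48, 48], reappears at step 23: the system is in a cycle of period 2 from step 21 on.  Therefore the state at step 1379 equals the state at step 21 + ((1379 - 21) mod 2) = 21, which is [48, 48, 48, 48, 48, 48, 48, 48].

Derivation:
t=0: [65, 10, 21, 94, 78, 64, 11, 59]
t=1: [30, 13, 18, 12, 20, 27, 17, 29]
t=2: [28, 16, 18, 16, 21, 25, 20, 26]
t=3: [27, 19, 19, 19, 22, 24, 21, 25]
t=4: [26, 21, 20, 21, 22, 24, 22, 24]
t=5: [25, 22, 21, 22, 23, 24, 23, 24]
t=6: [25, 23, 22, 23, 23, 24, 23, 24]
t=7: [25, 24, 23, 24, 24, 24, 24, 24]
t=8: [25, 25, 24, 25, 24, 25, 24, 25]
t=9: [26, 25, 25, 26, 25, 25, 25, 25]
t=10: [26, 26, 26, 26, 26, 26, 26, 26]
t=11: [27, 27, 27, 27, 27, 27, 27, 27]
t=12: [28, 28, 28, 28, 28, 28, 28, 28]
t=13: [30, 30, 30, 30, 30, 30, 30, 30]
t=14: [32, 32, 32, 32, 32, 32, 32, 32]
t=15: [34, 34, 34, 34, 34, 34, 34, 34]
t=16: [36, 36, 36, 36, 36, 36, 36, 36]
t=17: [38, 38, 38, 38, 38, 38, 38, 38]
t=18: [40, 40, 40, 40, 40, 40, 40, 40]
t=19: [42, 42, 42, 42, 42, 42, 42, 42]
t=20: [45, 45, 45, 45, 45, 45, 45, 45]
t=21: [48, 48, 48, 48, 48, 48, 48, 48]
t=22: [51, 51, 51, 51, 51, 51, 51, 51]
t=23: [48, 48, 48, 48, 48, 48, 48, 48]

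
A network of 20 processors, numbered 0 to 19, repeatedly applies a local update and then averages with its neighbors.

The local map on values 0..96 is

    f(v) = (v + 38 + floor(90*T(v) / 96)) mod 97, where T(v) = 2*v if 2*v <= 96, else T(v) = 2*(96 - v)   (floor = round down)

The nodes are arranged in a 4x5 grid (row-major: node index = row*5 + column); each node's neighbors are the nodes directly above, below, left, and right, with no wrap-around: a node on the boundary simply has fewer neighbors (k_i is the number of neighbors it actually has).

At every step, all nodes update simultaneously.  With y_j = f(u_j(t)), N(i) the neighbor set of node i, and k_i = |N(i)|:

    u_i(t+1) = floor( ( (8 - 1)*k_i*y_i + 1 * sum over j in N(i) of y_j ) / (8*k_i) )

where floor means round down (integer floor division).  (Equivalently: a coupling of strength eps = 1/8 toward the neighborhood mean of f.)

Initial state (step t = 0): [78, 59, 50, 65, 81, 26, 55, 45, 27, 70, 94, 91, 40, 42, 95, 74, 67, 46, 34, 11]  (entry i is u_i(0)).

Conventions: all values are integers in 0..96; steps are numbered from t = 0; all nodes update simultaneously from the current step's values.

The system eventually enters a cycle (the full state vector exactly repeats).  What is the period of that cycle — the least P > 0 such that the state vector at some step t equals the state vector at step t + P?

Answer: 2
Key observation: The state at step 12, [65, 65, 64, 64, 64, 65, 64, 64, 64, 64, 64, 64, 64, 64, 64, 64, 64, 64, 64, 64], reappears at step 14 — and no state repeats earlier — so the cycle the system enters has period 2.

Derivation:
t=0: [78, 59, 50, 65, 81, 26, 55, 45, 27, 70, 94, 91, 40, 42, 95, 74, 67, 46, 34, 11]
t=1: [50, 68, 75, 62, 51, 19, 69, 68, 23, 56, 37, 43, 56, 58, 40, 55, 61, 70, 41, 65]
t=2: [76, 61, 55, 63, 75, 88, 61, 59, 14, 68, 50, 63, 70, 67, 57, 70, 66, 59, 58, 63]
t=3: [54, 66, 71, 65, 56, 46, 66, 69, 76, 61, 74, 65, 59, 62, 69, 60, 63, 68, 69, 65]
t=4: [72, 63, 58, 63, 71, 71, 63, 60, 55, 66, 57, 63, 68, 65, 60, 67, 64, 61, 60, 63]
t=5: [58, 64, 69, 65, 58, 58, 64, 67, 71, 63, 69, 65, 61, 64, 67, 62, 64, 66, 67, 65]
t=6: [69, 65, 60, 63, 69, 69, 65, 62, 58, 64, 60, 64, 66, 64, 62, 65, 64, 63, 62, 63]
t=7: [60, 64, 67, 65, 60, 60, 63, 66, 69, 65, 67, 65, 63, 65, 65, 64, 64, 64, 65, 65]
t=8: [67, 65, 62, 63, 67, 67, 65, 63, 60, 64, 62, 64, 64, 63, 64, 64, 64, 64, 64, 64]
t=9: [62, 64, 65, 65, 62, 62, 64, 65, 67, 65, 65, 65, 65, 65, 65, 65, 65, 65, 65, 65]
t=10: [65, 65, 64, 64, 65, 65, 64, 63, 62, 64, 64, 64, 64, 63, 64, 64, 64, 64, 64, 64]
t=11: [64, 64, 64, 65, 64, 64, 64, 65, 65, 65, 64, 65, 65, 65, 65, 65, 65, 65, 65, 65]
t=12: [65, 65, 64, 64, 64, 65, 64, 64, 64, 64, 64, 64, 64, 64, 64, 64, 64, 64, 64, 64]
t=13: [64, 64, 64, 65, 65, 64, 64, 65, 65, 65, 64, 65, 65, 65, 65, 65, 65, 65, 65, 65]
t=14: [65, 65, 64, 64, 64, 65, 64, 64, 64, 64, 64, 64, 64, 64, 64, 64, 64, 64, 64, 64]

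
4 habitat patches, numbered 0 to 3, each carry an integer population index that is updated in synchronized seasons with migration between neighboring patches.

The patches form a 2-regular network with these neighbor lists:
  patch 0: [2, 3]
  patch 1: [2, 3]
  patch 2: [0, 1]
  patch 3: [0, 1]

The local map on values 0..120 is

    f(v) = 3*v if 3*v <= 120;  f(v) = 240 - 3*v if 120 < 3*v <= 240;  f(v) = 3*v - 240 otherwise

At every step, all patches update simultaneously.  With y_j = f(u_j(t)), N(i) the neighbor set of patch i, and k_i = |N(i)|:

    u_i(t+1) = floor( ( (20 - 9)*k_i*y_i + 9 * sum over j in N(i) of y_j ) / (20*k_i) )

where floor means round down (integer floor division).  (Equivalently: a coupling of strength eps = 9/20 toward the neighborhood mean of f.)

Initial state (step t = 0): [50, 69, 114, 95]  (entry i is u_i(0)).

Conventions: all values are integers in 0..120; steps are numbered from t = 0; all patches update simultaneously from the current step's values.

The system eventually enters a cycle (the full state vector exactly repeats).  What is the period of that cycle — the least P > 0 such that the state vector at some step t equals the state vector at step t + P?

Answer: 8
Key observation: The state at step 23, [91, 67, 91, 67], reappears at step 31 — and no state repeats earlier — so the cycle the system enters has period 8.

Derivation:
t=0: [50, 69, 114, 95]
t=1: [82, 51, 83, 52]
t=2: [24, 68, 25, 67]
t=3: [65, 45, 65, 45]
t=4: [58, 91, 58, 91]
t=5: [58, 40, 58, 40]
t=6: [78, 107, 78, 107]
t=7: [22, 64, 22, 64]
t=8: [61, 52, 61, 52]
t=9: [63, 77, 63, 77]
t=10: [41, 18, 41, 18]
t=11: [102, 68, 102, 68]
t=12: [59, 42, 59, 42]
t=13: [74, 102, 74, 102]
t=14: [28, 55, 28, 55]
t=15: [81, 77, 81, 77]
t=16: [4, 7, 4, 7]
t=17: [14, 18, 14, 18]
t=18: [44, 51, 44, 51]
t=19: [103, 91, 103, 91]
t=20: [60, 41, 60, 41]
t=21: [72, 104, 72, 104]
t=22: [34, 61, 34, 61]
t=23: [91, 67, 91, 67]
t=24: [34, 37, 34, 37]
t=25: [104, 108, 104, 108]
t=26: [74, 81, 74, 81]
t=27: [14, 6, 14, 6]
t=28: [36, 23, 36, 23]
t=29: [99, 77, 99, 77]
t=30: [46, 19, 46, 19]
t=31: [91, 67, 91, 67]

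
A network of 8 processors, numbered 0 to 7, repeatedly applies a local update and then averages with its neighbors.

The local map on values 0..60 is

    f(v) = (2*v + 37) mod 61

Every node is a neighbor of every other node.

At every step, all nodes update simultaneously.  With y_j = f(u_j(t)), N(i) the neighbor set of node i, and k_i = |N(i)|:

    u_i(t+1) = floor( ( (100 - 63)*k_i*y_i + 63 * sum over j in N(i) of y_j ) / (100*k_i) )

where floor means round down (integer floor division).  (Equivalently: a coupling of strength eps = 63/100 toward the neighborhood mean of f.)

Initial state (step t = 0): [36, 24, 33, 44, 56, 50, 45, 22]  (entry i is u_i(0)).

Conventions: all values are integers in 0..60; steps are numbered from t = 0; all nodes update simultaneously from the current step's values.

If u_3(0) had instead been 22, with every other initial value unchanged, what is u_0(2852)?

Simulating step by step:
t=0: [36, 24, 33, 22, 56, 50, 45, 22]
t=1: [31, 24, 29, 23, 25, 22, 19, 23]
t=2: [28, 24, 27, 24, 25, 23, 21, 24]
t=3: [26, 24, 26, 24, 25, 24, 23, 24]
t=4: [25, 24, 25, 24, 25, 24, 24, 24]
t=5: [25, 24, 25, 24, 25, 24, 24, 24]

Answer: u_0(2852) = 25
Key observation: The state at step 4, [25, 24, 25, 24, 25, 24, 24, 24], reappears at step 5: the system is in a cycle of period 1 from step 4 on.  Therefore the state at step 2852 equals the state at step 4 + ((2852 - 4) mod 1) = 4, which is [25, 24, 25, 24, 25, 24, 24, 24].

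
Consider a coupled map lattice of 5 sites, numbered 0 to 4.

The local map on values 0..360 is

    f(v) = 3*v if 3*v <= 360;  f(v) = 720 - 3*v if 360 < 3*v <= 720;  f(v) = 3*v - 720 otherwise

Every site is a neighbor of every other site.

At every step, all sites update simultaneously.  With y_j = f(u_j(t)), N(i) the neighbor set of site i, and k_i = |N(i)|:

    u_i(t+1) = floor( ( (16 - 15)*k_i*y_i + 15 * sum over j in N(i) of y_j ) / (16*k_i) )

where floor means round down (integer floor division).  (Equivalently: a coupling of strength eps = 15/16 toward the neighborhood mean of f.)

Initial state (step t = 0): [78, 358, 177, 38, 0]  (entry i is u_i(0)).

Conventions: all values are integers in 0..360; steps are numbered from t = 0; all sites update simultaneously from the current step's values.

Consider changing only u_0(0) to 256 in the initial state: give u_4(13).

Answer: u_4(13) = 324
Key observation: This trace re-runs the system from the modified initial state.

Derivation:
t=0: [256, 358, 177, 38, 0]
t=1: [156, 104, 132, 145, 165]
t=2: [284, 274, 271, 278, 288]
t=3: [114, 119, 121, 117, 112]
t=4: [349, 347, 347, 348, 350]
t=5: [324, 325, 325, 324, 323]
t=6: [252, 252, 252, 252, 253]
t=7: [36, 36, 36, 36, 36]
t=8: [108, 108, 108, 108, 108]
t=9: [324, 324, 324, 324, 324]
t=10: [252, 252, 252, 252, 252]
t=11: [36, 36, 36, 36, 36]
t=12: [108, 108, 108, 108, 108]
t=13: [324, 324, 324, 324, 324]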